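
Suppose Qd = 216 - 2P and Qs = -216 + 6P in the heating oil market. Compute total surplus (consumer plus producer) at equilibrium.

Total surplus = 3888

Equilibrium: 216 - 2P = -216 + 6P gives P* = 54, Q* = 108.
Demand choke price: P = 108; supply starts at P = 36.
CS = ½(108 − 54)(108) = 2916; PS = ½(54 − 36)(108) = 972.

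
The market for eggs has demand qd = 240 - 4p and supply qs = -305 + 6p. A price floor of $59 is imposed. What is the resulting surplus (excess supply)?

Surplus = 45

Equilibrium price would be p* = 54.5, so the floor at 59 binds.
At p = 59: qd = 4, qs = 49.
Surplus = 49 − 4 = 45.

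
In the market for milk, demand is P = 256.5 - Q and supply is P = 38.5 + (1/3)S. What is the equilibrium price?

P* = 93

Set the two price expressions equal: 256.5 - Q = 38.5 + (1/3)Q.
218 = (4/3)Q, so Q* = 163.5.
P* = 256.5 − (1)(163.5) = 93.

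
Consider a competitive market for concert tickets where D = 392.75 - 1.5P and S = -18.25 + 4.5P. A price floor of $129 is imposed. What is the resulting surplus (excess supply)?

Surplus = 363

Equilibrium price would be P* = 68.5, so the floor at 129 binds.
At P = 129: D = 199.25, S = 562.25.
Surplus = 562.25 − 199.25 = 363.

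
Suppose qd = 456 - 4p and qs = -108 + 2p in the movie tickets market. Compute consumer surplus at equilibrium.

Equilibrium: 456 - 4p = -108 + 2p gives p* = 94, q* = 80.
Demand choke price (qd = 0): p = 114.
CS = ½(114 − 94)(80) = 800.

Consumer surplus = 800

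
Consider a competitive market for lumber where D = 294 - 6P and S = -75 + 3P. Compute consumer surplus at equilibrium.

Consumer surplus = 192

Equilibrium: 294 - 6P = -75 + 3P gives P* = 41, Q* = 48.
Demand choke price (D = 0): P = 49.
CS = ½(49 − 41)(48) = 192.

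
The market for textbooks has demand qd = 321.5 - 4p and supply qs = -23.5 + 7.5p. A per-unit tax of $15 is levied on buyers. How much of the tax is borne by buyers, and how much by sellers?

Buyers bear 225/23, sellers bear 120/23

Pre-tax equilibrium: p* = 30, q* = 201.5.
Tax on buyers shifts demand to qd = 321.5 − 4(p + 15) = 261.5 - 4p.
261.5 - 4p = -23.5 + 7.5p gives seller price ps = 570/23; buyers pay pb = 570/23 + 15 = 915/23.
New quantity: q = 321.5 − 4(915/23) = 7469/46.
Buyer burden = 915/23 − 30 = 225/23; seller burden = 30 − 570/23 = 120/23.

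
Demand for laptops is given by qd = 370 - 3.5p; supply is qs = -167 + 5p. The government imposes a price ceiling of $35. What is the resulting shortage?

Shortage = 239.5

Equilibrium price would be p* = 1074/17, so the ceiling at 35 binds.
At p = 35: qd = 370 − 3.5(35) = 247.5, qs = -167 + 5(35) = 8.
Shortage = 247.5 − 8 = 239.5.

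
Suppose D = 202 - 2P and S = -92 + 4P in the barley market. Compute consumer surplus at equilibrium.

Equilibrium: 202 - 2P = -92 + 4P gives P* = 49, Q* = 104.
Demand choke price (D = 0): P = 101.
CS = ½(101 − 49)(104) = 2704.

Consumer surplus = 2704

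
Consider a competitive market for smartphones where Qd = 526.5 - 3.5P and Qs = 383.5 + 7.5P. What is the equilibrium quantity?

Q* = 481

Set Qd = Qs: 526.5 - 3.5P = 383.5 + 7.5P.
143 = 11P, so P* = 13.
Q* = 526.5 − 3.5(13) = 481.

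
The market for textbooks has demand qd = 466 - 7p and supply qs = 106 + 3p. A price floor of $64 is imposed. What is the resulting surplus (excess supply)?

Surplus = 280

Equilibrium price would be p* = 36, so the floor at 64 binds.
At p = 64: qd = 18, qs = 298.
Surplus = 298 − 18 = 280.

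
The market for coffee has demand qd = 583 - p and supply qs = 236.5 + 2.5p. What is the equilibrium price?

Set qd = qs: 583 - p = 236.5 + 2.5p.
346.5 = 3.5p, so p* = 99.
q* = 583 − 1(99) = 484.

p* = 99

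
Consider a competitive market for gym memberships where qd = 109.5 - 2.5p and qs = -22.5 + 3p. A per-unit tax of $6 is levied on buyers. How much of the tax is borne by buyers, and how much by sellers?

Pre-tax equilibrium: p* = 24, q* = 49.5.
Tax on buyers shifts demand to qd = 109.5 − 2.5(p + 6) = 94.5 - 2.5p.
94.5 - 2.5p = -22.5 + 3p gives seller price ps = 234/11; buyers pay pb = 234/11 + 6 = 300/11.
New quantity: q = 109.5 − 2.5(300/11) = 909/22.
Buyer burden = 300/11 − 24 = 36/11; seller burden = 24 − 234/11 = 30/11.

Buyers bear 36/11, sellers bear 30/11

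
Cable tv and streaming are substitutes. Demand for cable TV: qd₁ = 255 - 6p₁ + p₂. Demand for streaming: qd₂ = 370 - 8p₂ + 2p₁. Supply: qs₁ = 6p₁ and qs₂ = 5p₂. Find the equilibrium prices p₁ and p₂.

Market 1: 255 - 6p₁ + p₂ = 6p₁ → 12p₁ - p₂ = 255.
Market 2: 13p₂ - 2p₁ = 370.
Eliminating p₂: 13×(1) + 1×(2) gives 154p₁ = 3685, so p₁ = 335/14.
Back-substitute into (2): p₂ = (370 + 2×335/14) / 13 = 225/7.

p₁ = 335/14, p₂ = 225/7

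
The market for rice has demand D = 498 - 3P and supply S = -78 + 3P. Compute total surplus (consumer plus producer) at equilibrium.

Total surplus = 14700

Equilibrium: 498 - 3P = -78 + 3P gives P* = 96, Q* = 210.
Demand choke price: P = 166; supply starts at P = 26.
CS = ½(166 − 96)(210) = 7350; PS = ½(96 − 26)(210) = 7350.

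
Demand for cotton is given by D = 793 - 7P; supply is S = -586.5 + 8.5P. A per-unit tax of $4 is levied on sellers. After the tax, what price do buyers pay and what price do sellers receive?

Buyers pay 2827/31, sellers receive 2703/31

Pre-tax equilibrium: P* = 89, Q* = 170.
Tax on sellers shifts supply to S = -586.5 + 8.5(P − 4) = -620.5 + 8.5P.
793 - 7P = -620.5 + 8.5P gives buyer price Pb = 2827/31; sellers receive Ps = 2827/31 − 4 = 2703/31.
New quantity: Q = 793 − 7(2827/31) = 4794/31.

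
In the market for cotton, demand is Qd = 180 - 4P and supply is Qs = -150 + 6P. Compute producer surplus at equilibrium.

Equilibrium: 180 - 4P = -150 + 6P gives P* = 33, Q* = 48.
Supply starts at P = 25 (where Qs = 0).
PS = ½(33 − 25)(48) = 192.

Producer surplus = 192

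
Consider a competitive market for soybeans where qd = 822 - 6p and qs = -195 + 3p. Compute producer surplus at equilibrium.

Producer surplus = 3456

Equilibrium: 822 - 6p = -195 + 3p gives p* = 113, q* = 144.
Supply starts at p = 65 (where qs = 0).
PS = ½(113 − 65)(144) = 3456.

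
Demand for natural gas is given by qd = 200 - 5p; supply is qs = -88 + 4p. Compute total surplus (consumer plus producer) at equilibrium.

Equilibrium: 200 - 5p = -88 + 4p gives p* = 32, q* = 40.
Demand choke price: p = 40; supply starts at p = 22.
CS = ½(40 − 32)(40) = 160; PS = ½(32 − 22)(40) = 200.

Total surplus = 360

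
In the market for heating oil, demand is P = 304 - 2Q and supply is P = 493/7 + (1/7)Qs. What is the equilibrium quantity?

Set the two price expressions equal: 304 - 2Q = 493/7 + (1/7)Q.
1635/7 = (15/7)Q, so Q* = 109.
P* = 304 − (2)(109) = 86.

Q* = 109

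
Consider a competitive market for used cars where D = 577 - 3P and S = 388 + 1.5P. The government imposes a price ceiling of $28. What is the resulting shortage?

Shortage = 63

Equilibrium price would be P* = 42, so the ceiling at 28 binds.
At P = 28: D = 577 − 3(28) = 493, S = 388 + 1.5(28) = 430.
Shortage = 493 − 430 = 63.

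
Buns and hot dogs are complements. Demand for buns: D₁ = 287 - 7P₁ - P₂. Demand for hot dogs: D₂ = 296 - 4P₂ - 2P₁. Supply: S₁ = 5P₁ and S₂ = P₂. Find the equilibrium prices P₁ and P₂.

Market 1: 287 - 7P₁ - P₂ = 5P₁ → 12P₁ + P₂ = 287.
Market 2: 5P₂ + 2P₁ = 296.
Eliminating P₂: 5×(1) − 1×(2) gives 58P₁ = 1139, so P₁ = 1139/58.
Back-substitute into (2): P₂ = (296 − 2×1139/58) / 5 = 1489/29.

P₁ = 1139/58, P₂ = 1489/29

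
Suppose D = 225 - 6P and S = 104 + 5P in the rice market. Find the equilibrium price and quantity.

P* = 11, Q* = 159

Set D = S: 225 - 6P = 104 + 5P.
121 = 11P, so P* = 11.
Q* = 225 − 6(11) = 159.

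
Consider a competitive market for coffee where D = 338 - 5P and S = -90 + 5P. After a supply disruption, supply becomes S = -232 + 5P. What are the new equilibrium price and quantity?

P' = 57, Q' = 53

Original equilibrium: P* = 42.8, Q* = 124.
New equilibrium: 338 - 5P = -232 + 5P, so 570 = 10P and P' = 57; Q' = 338 − 5(57) = 53.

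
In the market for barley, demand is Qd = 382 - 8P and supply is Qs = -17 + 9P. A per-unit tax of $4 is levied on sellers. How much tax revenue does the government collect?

Pre-tax equilibrium: P* = 399/17, Q* = 3302/17.
Tax on sellers shifts supply to Qs = -17 + 9(P − 4) = -53 + 9P.
382 - 8P = -53 + 9P gives buyer price Pb = 435/17; sellers receive Ps = 435/17 − 4 = 367/17.
New quantity: Q = 382 − 8(435/17) = 3014/17.
Revenue = 4 × 3014/17 = 12056/17.

Tax revenue = 12056/17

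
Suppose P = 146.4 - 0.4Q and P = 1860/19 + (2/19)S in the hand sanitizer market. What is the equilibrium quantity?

Q* = 96

Set the two price expressions equal: 146.4 - 0.4Q = 1860/19 + (2/19)Q.
4608/95 = (48/95)Q, so Q* = 96.
P* = 146.4 − (0.4)(96) = 108.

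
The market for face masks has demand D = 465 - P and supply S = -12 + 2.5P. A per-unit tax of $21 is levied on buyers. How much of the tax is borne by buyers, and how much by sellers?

Buyers bear $15, sellers bear $6

Pre-tax equilibrium: P* = 954/7, Q* = 2301/7.
Tax on buyers shifts demand to D = 465 − 1(P + 21) = 444 - P.
444 - P = -12 + 2.5P gives seller price Ps = 912/7; buyers pay Pb = 912/7 + 21 = 1059/7.
New quantity: Q = 465 − 1(1059/7) = 2196/7.
Buyer burden = 1059/7 − 954/7 = 15; seller burden = 954/7 − 912/7 = 6.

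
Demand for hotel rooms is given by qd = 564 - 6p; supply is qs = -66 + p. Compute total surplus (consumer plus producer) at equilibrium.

Total surplus = 336

Equilibrium: 564 - 6p = -66 + p gives p* = 90, q* = 24.
Demand choke price: p = 94; supply starts at p = 66.
CS = ½(94 − 90)(24) = 48; PS = ½(90 − 66)(24) = 288.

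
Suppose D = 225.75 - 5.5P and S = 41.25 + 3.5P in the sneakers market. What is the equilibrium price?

Set D = S: 225.75 - 5.5P = 41.25 + 3.5P.
184.5 = 9P, so P* = 20.5.
Q* = 225.75 − 5.5(20.5) = 113.

P* = 20.5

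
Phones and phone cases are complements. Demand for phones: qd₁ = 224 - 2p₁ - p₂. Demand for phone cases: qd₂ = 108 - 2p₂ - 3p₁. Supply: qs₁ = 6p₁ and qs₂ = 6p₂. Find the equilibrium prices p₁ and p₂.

Market 1: 224 - 2p₁ - p₂ = 6p₁ → 8p₁ + p₂ = 224.
Market 2: 8p₂ + 3p₁ = 108.
Eliminating p₂: 8×(1) − 1×(2) gives 61p₁ = 1684, so p₁ = 1684/61.
Back-substitute into (2): p₂ = (108 − 3×1684/61) / 8 = 192/61.

p₁ = 1684/61, p₂ = 192/61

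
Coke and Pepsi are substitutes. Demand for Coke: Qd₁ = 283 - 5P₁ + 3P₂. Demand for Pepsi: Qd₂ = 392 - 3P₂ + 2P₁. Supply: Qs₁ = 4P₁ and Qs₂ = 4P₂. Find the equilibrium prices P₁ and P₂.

Market 1: 283 - 5P₁ + 3P₂ = 4P₁ → 9P₁ - 3P₂ = 283.
Market 2: 7P₂ - 2P₁ = 392.
Eliminating P₂: 7×(1) + 3×(2) gives 57P₁ = 3157, so P₁ = 3157/57.
Back-substitute into (2): P₂ = (392 + 2×3157/57) / 7 = 4094/57.

P₁ = 3157/57, P₂ = 4094/57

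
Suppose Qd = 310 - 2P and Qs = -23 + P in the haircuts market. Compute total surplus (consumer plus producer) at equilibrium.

Total surplus = 5808

Equilibrium: 310 - 2P = -23 + P gives P* = 111, Q* = 88.
Demand choke price: P = 155; supply starts at P = 23.
CS = ½(155 − 111)(88) = 1936; PS = ½(111 − 23)(88) = 3872.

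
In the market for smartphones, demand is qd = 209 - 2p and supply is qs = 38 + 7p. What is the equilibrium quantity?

Set qd = qs: 209 - 2p = 38 + 7p.
171 = 9p, so p* = 19.
q* = 209 − 2(19) = 171.

q* = 171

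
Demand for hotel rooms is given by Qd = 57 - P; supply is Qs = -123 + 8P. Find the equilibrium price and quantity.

P* = 20, Q* = 37

Set Qd = Qs: 57 - P = -123 + 8P.
180 = 9P, so P* = 20.
Q* = 57 − 1(20) = 37.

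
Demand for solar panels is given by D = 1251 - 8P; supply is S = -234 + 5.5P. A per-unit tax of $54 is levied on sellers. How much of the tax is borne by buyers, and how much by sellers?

Buyers bear $22, sellers bear $32

Pre-tax equilibrium: P* = 110, Q* = 371.
Tax on sellers shifts supply to S = -234 + 5.5(P − 54) = -531 + 5.5P.
1251 - 8P = -531 + 5.5P gives buyer price Pb = 132; sellers receive Ps = 132 − 54 = 78.
New quantity: Q = 1251 − 8(132) = 195.
Buyer burden = 132 − 110 = 22; seller burden = 110 − 78 = 32.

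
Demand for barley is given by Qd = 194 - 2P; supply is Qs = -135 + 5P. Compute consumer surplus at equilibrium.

Consumer surplus = 2500

Equilibrium: 194 - 2P = -135 + 5P gives P* = 47, Q* = 100.
Demand choke price (Qd = 0): P = 97.
CS = ½(97 − 47)(100) = 2500.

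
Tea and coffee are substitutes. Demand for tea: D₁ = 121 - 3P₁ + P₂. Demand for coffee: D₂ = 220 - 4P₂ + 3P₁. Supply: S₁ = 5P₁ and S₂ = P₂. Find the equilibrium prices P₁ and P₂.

Market 1: 121 - 3P₁ + P₂ = 5P₁ → 8P₁ - P₂ = 121.
Market 2: 5P₂ - 3P₁ = 220.
Eliminating P₂: 5×(1) + 1×(2) gives 37P₁ = 825, so P₁ = 825/37.
Back-substitute into (2): P₂ = (220 + 3×825/37) / 5 = 2123/37.

P₁ = 825/37, P₂ = 2123/37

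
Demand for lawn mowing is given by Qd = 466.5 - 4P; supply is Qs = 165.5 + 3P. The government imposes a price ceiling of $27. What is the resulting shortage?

Equilibrium price would be P* = 43, so the ceiling at 27 binds.
At P = 27: Qd = 466.5 − 4(27) = 358.5, Qs = 165.5 + 3(27) = 246.5.
Shortage = 358.5 − 246.5 = 112.

Shortage = 112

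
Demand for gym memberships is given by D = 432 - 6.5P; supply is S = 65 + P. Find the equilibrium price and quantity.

Set D = S: 432 - 6.5P = 65 + P.
367 = 7.5P, so P* = 734/15.
Q* = 432 − 6.5(734/15) = 1709/15.

P* = 734/15, Q* = 1709/15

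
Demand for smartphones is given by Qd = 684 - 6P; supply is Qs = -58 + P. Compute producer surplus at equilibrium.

Equilibrium: 684 - 6P = -58 + P gives P* = 106, Q* = 48.
Supply starts at P = 58 (where Qs = 0).
PS = ½(106 − 58)(48) = 1152.

Producer surplus = 1152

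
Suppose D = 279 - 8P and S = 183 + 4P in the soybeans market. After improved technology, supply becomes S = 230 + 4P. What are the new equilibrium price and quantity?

Original equilibrium: P* = 8, Q* = 215.
New equilibrium: 279 - 8P = 230 + 4P, so 49 = 12P and P' = 49/12; Q' = 279 − 8(49/12) = 739/3.

P' = 49/12, Q' = 739/3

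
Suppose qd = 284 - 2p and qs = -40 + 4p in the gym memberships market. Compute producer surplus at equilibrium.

Producer surplus = 3872

Equilibrium: 284 - 2p = -40 + 4p gives p* = 54, q* = 176.
Supply starts at p = 10 (where qs = 0).
PS = ½(54 − 10)(176) = 3872.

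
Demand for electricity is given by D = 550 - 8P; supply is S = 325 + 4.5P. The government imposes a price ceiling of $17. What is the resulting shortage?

Shortage = 12.5

Equilibrium price would be P* = 18, so the ceiling at 17 binds.
At P = 17: D = 550 − 8(17) = 414, S = 325 + 4.5(17) = 401.5.
Shortage = 414 − 401.5 = 12.5.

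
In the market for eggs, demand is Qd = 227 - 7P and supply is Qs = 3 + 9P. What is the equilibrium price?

P* = 14

Set Qd = Qs: 227 - 7P = 3 + 9P.
224 = 16P, so P* = 14.
Q* = 227 − 7(14) = 129.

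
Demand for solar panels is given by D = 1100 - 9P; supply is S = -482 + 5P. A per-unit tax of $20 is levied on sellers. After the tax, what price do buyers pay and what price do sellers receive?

Buyers pay 841/7, sellers receive 701/7

Pre-tax equilibrium: P* = 113, Q* = 83.
Tax on sellers shifts supply to S = -482 + 5(P − 20) = -582 + 5P.
1100 - 9P = -582 + 5P gives buyer price Pb = 841/7; sellers receive Ps = 841/7 − 20 = 701/7.
New quantity: Q = 1100 − 9(841/7) = 131/7.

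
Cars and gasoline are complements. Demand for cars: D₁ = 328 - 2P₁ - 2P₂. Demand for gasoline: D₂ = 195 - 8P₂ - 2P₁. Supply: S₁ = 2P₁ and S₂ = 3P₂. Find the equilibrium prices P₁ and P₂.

P₁ = 80.45, P₂ = 3.1

Market 1: 328 - 2P₁ - 2P₂ = 2P₁ → 4P₁ + 2P₂ = 328.
Market 2: 11P₂ + 2P₁ = 195.
Eliminating P₂: 11×(1) − 2×(2) gives 40P₁ = 3218, so P₁ = 80.45.
Back-substitute into (2): P₂ = (195 − 2×80.45) / 11 = 3.1.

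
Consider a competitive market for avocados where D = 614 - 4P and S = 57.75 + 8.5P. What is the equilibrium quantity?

Set D = S: 614 - 4P = 57.75 + 8.5P.
556.25 = 12.5P, so P* = 44.5.
Q* = 614 − 4(44.5) = 436.

Q* = 436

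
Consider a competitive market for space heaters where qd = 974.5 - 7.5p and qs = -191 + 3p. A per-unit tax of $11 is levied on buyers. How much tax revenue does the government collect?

Tax revenue = 9119/7

Pre-tax equilibrium: p* = 111, q* = 142.
Tax on buyers shifts demand to qd = 974.5 − 7.5(p + 11) = 892 - 7.5p.
892 - 7.5p = -191 + 3p gives seller price ps = 722/7; buyers pay pb = 722/7 + 11 = 799/7.
New quantity: q = 974.5 − 7.5(799/7) = 829/7.
Revenue = 11 × 829/7 = 9119/7.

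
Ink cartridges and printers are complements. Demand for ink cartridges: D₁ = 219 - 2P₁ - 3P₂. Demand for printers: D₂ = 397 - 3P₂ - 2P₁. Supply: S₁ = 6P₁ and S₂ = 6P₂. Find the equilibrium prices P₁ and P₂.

P₁ = 130/11, P₂ = 1369/33

Market 1: 219 - 2P₁ - 3P₂ = 6P₁ → 8P₁ + 3P₂ = 219.
Market 2: 9P₂ + 2P₁ = 397.
Eliminating P₂: 9×(1) − 3×(2) gives 66P₁ = 780, so P₁ = 130/11.
Back-substitute into (2): P₂ = (397 − 2×130/11) / 9 = 1369/33.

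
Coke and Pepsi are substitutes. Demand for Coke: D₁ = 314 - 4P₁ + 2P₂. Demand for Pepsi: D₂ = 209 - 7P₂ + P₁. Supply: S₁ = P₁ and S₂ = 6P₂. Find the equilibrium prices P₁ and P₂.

P₁ = 500/7, P₂ = 151/7

Market 1: 314 - 4P₁ + 2P₂ = P₁ → 5P₁ - 2P₂ = 314.
Market 2: 13P₂ - P₁ = 209.
Eliminating P₂: 13×(1) + 2×(2) gives 63P₁ = 4500, so P₁ = 500/7.
Back-substitute into (2): P₂ = (209 + 1×500/7) / 13 = 151/7.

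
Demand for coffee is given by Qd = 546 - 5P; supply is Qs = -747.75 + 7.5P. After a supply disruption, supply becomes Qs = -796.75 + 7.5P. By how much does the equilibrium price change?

ΔP = 3.92

Original equilibrium: P* = 103.5, Q* = 28.5.
New equilibrium: 546 - 5P = -796.75 + 7.5P, so 1342.75 = 12.5P and P' = 107.42; Q' = 546 − 5(107.42) = 8.9.
Change in price: 107.42 − 103.5 = 3.92.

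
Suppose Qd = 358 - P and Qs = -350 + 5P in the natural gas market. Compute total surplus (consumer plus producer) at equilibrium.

Total surplus = 34560

Equilibrium: 358 - P = -350 + 5P gives P* = 118, Q* = 240.
Demand choke price: P = 358; supply starts at P = 70.
CS = ½(358 − 118)(240) = 28800; PS = ½(118 − 70)(240) = 5760.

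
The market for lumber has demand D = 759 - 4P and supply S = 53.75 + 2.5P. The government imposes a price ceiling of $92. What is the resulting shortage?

Equilibrium price would be P* = 108.5, so the ceiling at 92 binds.
At P = 92: D = 759 − 4(92) = 391, S = 53.75 + 2.5(92) = 283.75.
Shortage = 391 − 283.75 = 107.25.

Shortage = 107.25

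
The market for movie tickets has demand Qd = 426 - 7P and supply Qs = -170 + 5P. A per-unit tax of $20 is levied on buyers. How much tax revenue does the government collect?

Tax revenue = 400

Pre-tax equilibrium: P* = 149/3, Q* = 235/3.
Tax on buyers shifts demand to Qd = 426 − 7(P + 20) = 286 - 7P.
286 - 7P = -170 + 5P gives seller price Ps = 38; buyers pay Pb = 38 + 20 = 58.
New quantity: Q = 426 − 7(58) = 20.
Revenue = 20 × 20 = 400.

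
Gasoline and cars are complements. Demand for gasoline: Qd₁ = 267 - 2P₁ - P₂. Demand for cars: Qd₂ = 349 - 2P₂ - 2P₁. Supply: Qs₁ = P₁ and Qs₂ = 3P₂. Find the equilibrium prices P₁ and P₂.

P₁ = 986/13, P₂ = 513/13

Market 1: 267 - 2P₁ - P₂ = P₁ → 3P₁ + P₂ = 267.
Market 2: 5P₂ + 2P₁ = 349.
Eliminating P₂: 5×(1) − 1×(2) gives 13P₁ = 986, so P₁ = 986/13.
Back-substitute into (2): P₂ = (349 − 2×986/13) / 5 = 513/13.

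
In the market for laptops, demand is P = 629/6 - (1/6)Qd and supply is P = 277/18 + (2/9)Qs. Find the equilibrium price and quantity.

P* = 66.5, Q* = 230

Set the two price expressions equal: 629/6 - (1/6)Q = 277/18 + (2/9)Q.
805/9 = (7/18)Q, so Q* = 230.
P* = 629/6 − (1/6)(230) = 66.5.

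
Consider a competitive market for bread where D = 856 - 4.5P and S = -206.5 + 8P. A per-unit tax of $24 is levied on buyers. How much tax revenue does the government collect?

Pre-tax equilibrium: P* = 85, Q* = 473.5.
Tax on buyers shifts demand to D = 856 − 4.5(P + 24) = 748 - 4.5P.
748 - 4.5P = -206.5 + 8P gives seller price Ps = 76.36; buyers pay Pb = 76.36 + 24 = 100.36.
New quantity: Q = 856 − 4.5(100.36) = 404.38.
Revenue = 24 × 404.38 = 9705.12.

Tax revenue = 9705.12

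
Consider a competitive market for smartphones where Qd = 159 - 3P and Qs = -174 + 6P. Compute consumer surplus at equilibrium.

Consumer surplus = 384

Equilibrium: 159 - 3P = -174 + 6P gives P* = 37, Q* = 48.
Demand choke price (Qd = 0): P = 53.
CS = ½(53 − 37)(48) = 384.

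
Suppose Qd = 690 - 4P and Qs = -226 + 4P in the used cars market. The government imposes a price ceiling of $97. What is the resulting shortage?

Shortage = 140

Equilibrium price would be P* = 114.5, so the ceiling at 97 binds.
At P = 97: Qd = 690 − 4(97) = 302, Qs = -226 + 4(97) = 162.
Shortage = 302 − 162 = 140.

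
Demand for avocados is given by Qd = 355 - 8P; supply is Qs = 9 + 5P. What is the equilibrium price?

P* = 346/13

Set Qd = Qs: 355 - 8P = 9 + 5P.
346 = 13P, so P* = 346/13.
Q* = 355 − 8(346/13) = 1847/13.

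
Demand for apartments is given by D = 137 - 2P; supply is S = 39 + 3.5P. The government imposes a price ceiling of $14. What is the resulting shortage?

Equilibrium price would be P* = 196/11, so the ceiling at 14 binds.
At P = 14: D = 137 − 2(14) = 109, S = 39 + 3.5(14) = 88.
Shortage = 109 − 88 = 21.

Shortage = 21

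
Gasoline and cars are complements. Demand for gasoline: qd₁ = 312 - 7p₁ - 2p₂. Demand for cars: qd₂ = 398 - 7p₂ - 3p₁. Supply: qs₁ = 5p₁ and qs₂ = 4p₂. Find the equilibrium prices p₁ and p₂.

p₁ = 1318/63, p₂ = 640/21

Market 1: 312 - 7p₁ - 2p₂ = 5p₁ → 12p₁ + 2p₂ = 312.
Market 2: 11p₂ + 3p₁ = 398.
Eliminating p₂: 11×(1) − 2×(2) gives 126p₁ = 2636, so p₁ = 1318/63.
Back-substitute into (2): p₂ = (398 − 3×1318/63) / 11 = 640/21.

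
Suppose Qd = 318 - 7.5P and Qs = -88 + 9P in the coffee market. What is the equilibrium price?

Set Qd = Qs: 318 - 7.5P = -88 + 9P.
406 = 16.5P, so P* = 812/33.
Q* = 318 − 7.5(812/33) = 1468/11.

P* = 812/33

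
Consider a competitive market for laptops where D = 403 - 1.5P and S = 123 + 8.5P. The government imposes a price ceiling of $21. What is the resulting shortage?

Equilibrium price would be P* = 28, so the ceiling at 21 binds.
At P = 21: D = 403 − 1.5(21) = 371.5, S = 123 + 8.5(21) = 301.5.
Shortage = 371.5 − 301.5 = 70.

Shortage = 70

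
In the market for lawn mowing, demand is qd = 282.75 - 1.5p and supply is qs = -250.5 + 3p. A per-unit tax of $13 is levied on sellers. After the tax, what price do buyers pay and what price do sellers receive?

Pre-tax equilibrium: p* = 118.5, q* = 105.
Tax on sellers shifts supply to qs = -250.5 + 3(p − 13) = -289.5 + 3p.
282.75 - 1.5p = -289.5 + 3p gives buyer price pb = 763/6; sellers receive ps = 763/6 − 13 = 685/6.
New quantity: q = 282.75 − 1.5(763/6) = 92.

Buyers pay 763/6, sellers receive 685/6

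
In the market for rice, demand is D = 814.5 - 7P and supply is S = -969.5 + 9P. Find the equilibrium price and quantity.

Set D = S: 814.5 - 7P = -969.5 + 9P.
1784 = 16P, so P* = 111.5.
Q* = 814.5 − 7(111.5) = 34.

P* = 111.5, Q* = 34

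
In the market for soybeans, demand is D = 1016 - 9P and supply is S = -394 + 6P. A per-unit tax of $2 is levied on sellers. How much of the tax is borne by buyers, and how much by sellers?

Buyers bear $0.8, sellers bear $1.2

Pre-tax equilibrium: P* = 94, Q* = 170.
Tax on sellers shifts supply to S = -394 + 6(P − 2) = -406 + 6P.
1016 - 9P = -406 + 6P gives buyer price Pb = 94.8; sellers receive Ps = 94.8 − 2 = 92.8.
New quantity: Q = 1016 − 9(94.8) = 162.8.
Buyer burden = 94.8 − 94 = 0.8; seller burden = 94 − 92.8 = 1.2.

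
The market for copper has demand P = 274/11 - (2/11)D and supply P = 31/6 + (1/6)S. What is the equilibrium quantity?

Q* = 1303/23

Set the two price expressions equal: 274/11 - (2/11)Q = 31/6 + (1/6)Q.
1303/66 = (23/66)Q, so Q* = 1303/23.
P* = 274/11 − (2/11)(1303/23) = 336/23.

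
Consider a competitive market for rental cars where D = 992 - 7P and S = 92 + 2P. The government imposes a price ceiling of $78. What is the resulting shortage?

Equilibrium price would be P* = 100, so the ceiling at 78 binds.
At P = 78: D = 992 − 7(78) = 446, S = 92 + 2(78) = 248.
Shortage = 446 − 248 = 198.

Shortage = 198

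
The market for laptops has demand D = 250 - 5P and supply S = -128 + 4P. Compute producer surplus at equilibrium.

Producer surplus = 200

Equilibrium: 250 - 5P = -128 + 4P gives P* = 42, Q* = 40.
Supply starts at P = 32 (where S = 0).
PS = ½(42 − 32)(40) = 200.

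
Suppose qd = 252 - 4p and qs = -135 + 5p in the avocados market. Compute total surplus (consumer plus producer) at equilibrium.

Total surplus = 1440

Equilibrium: 252 - 4p = -135 + 5p gives p* = 43, q* = 80.
Demand choke price: p = 63; supply starts at p = 27.
CS = ½(63 − 43)(80) = 800; PS = ½(43 − 27)(80) = 640.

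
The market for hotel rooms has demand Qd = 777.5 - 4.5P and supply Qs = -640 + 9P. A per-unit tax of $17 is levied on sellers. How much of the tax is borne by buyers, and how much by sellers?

Pre-tax equilibrium: P* = 105, Q* = 305.
Tax on sellers shifts supply to Qs = -640 + 9(P − 17) = -793 + 9P.
777.5 - 4.5P = -793 + 9P gives buyer price Pb = 349/3; sellers receive Ps = 349/3 − 17 = 298/3.
New quantity: Q = 777.5 − 4.5(349/3) = 254.
Buyer burden = 349/3 − 105 = 34/3; seller burden = 105 − 298/3 = 17/3.

Buyers bear 34/3, sellers bear 17/3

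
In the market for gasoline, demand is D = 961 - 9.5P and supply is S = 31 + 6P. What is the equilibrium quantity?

Set D = S: 961 - 9.5P = 31 + 6P.
930 = 15.5P, so P* = 60.
Q* = 961 − 9.5(60) = 391.

Q* = 391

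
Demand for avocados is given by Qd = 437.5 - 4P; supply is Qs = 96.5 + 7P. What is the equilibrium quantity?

Q* = 313.5

Set Qd = Qs: 437.5 - 4P = 96.5 + 7P.
341 = 11P, so P* = 31.
Q* = 437.5 − 4(31) = 313.5.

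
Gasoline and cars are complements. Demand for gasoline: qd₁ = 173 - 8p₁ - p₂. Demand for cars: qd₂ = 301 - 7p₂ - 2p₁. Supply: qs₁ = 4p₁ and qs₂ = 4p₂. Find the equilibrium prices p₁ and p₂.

Market 1: 173 - 8p₁ - p₂ = 4p₁ → 12p₁ + p₂ = 173.
Market 2: 11p₂ + 2p₁ = 301.
Eliminating p₂: 11×(1) − 1×(2) gives 130p₁ = 1602, so p₁ = 801/65.
Back-substitute into (2): p₂ = (301 − 2×801/65) / 11 = 1633/65.

p₁ = 801/65, p₂ = 1633/65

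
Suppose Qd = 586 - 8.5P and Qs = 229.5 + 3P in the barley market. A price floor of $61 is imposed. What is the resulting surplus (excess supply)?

Surplus = 345

Equilibrium price would be P* = 31, so the floor at 61 binds.
At P = 61: Qd = 67.5, Qs = 412.5.
Surplus = 412.5 − 67.5 = 345.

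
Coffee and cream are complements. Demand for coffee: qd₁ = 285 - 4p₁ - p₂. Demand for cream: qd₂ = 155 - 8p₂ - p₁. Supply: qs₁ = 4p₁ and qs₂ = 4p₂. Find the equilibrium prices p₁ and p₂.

p₁ = 653/19, p₂ = 191/19

Market 1: 285 - 4p₁ - p₂ = 4p₁ → 8p₁ + p₂ = 285.
Market 2: 12p₂ + p₁ = 155.
Eliminating p₂: 12×(1) − 1×(2) gives 95p₁ = 3265, so p₁ = 653/19.
Back-substitute into (2): p₂ = (155 − 1×653/19) / 12 = 191/19.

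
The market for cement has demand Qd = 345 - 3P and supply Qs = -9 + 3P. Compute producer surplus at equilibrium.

Producer surplus = 4704

Equilibrium: 345 - 3P = -9 + 3P gives P* = 59, Q* = 168.
Supply starts at P = 3 (where Qs = 0).
PS = ½(59 − 3)(168) = 4704.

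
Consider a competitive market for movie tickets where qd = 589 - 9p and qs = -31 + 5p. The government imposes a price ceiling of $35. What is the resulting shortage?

Equilibrium price would be p* = 310/7, so the ceiling at 35 binds.
At p = 35: qd = 589 − 9(35) = 274, qs = -31 + 5(35) = 144.
Shortage = 274 − 144 = 130.

Shortage = 130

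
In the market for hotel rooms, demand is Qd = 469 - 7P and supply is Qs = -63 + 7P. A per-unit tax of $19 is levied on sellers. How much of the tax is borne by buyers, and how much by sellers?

Buyers bear $9.5, sellers bear $9.5

Pre-tax equilibrium: P* = 38, Q* = 203.
Tax on sellers shifts supply to Qs = -63 + 7(P − 19) = -196 + 7P.
469 - 7P = -196 + 7P gives buyer price Pb = 47.5; sellers receive Ps = 47.5 − 19 = 28.5.
New quantity: Q = 469 − 7(47.5) = 136.5.
Buyer burden = 47.5 − 38 = 9.5; seller burden = 38 − 28.5 = 9.5.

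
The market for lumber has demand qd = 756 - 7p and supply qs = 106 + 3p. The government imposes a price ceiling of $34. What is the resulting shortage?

Shortage = 310

Equilibrium price would be p* = 65, so the ceiling at 34 binds.
At p = 34: qd = 756 − 7(34) = 518, qs = 106 + 3(34) = 208.
Shortage = 518 − 208 = 310.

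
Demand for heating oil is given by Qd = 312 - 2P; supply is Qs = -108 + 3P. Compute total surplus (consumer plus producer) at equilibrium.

Equilibrium: 312 - 2P = -108 + 3P gives P* = 84, Q* = 144.
Demand choke price: P = 156; supply starts at P = 36.
CS = ½(156 − 84)(144) = 5184; PS = ½(84 − 36)(144) = 3456.

Total surplus = 8640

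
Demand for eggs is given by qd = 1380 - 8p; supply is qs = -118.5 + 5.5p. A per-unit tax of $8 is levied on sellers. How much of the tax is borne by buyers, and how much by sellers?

Pre-tax equilibrium: p* = 111, q* = 492.
Tax on sellers shifts supply to qs = -118.5 + 5.5(p − 8) = -162.5 + 5.5p.
1380 - 8p = -162.5 + 5.5p gives buyer price pb = 3085/27; sellers receive ps = 3085/27 − 8 = 2869/27.
New quantity: q = 1380 − 8(3085/27) = 12580/27.
Buyer burden = 3085/27 − 111 = 88/27; seller burden = 111 − 2869/27 = 128/27.

Buyers bear 88/27, sellers bear 128/27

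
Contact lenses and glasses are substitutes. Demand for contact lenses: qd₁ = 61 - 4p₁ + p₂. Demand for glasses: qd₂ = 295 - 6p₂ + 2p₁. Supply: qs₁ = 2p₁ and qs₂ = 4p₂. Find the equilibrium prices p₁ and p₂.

p₁ = 905/58, p₂ = 946/29

Market 1: 61 - 4p₁ + p₂ = 2p₁ → 6p₁ - p₂ = 61.
Market 2: 10p₂ - 2p₁ = 295.
Eliminating p₂: 10×(1) + 1×(2) gives 58p₁ = 905, so p₁ = 905/58.
Back-substitute into (2): p₂ = (295 + 2×905/58) / 10 = 946/29.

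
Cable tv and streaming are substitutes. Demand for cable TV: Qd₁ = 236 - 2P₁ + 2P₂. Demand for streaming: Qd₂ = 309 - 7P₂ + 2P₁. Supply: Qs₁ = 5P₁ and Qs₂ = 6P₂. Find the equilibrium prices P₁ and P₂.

P₁ = 3686/87, P₂ = 2635/87

Market 1: 236 - 2P₁ + 2P₂ = 5P₁ → 7P₁ - 2P₂ = 236.
Market 2: 13P₂ - 2P₁ = 309.
Eliminating P₂: 13×(1) + 2×(2) gives 87P₁ = 3686, so P₁ = 3686/87.
Back-substitute into (2): P₂ = (309 + 2×3686/87) / 13 = 2635/87.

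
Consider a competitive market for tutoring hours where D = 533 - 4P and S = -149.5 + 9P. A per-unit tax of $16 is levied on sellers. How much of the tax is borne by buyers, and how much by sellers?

Buyers bear 144/13, sellers bear 64/13

Pre-tax equilibrium: P* = 52.5, Q* = 323.
Tax on sellers shifts supply to S = -149.5 + 9(P − 16) = -293.5 + 9P.
533 - 4P = -293.5 + 9P gives buyer price Pb = 1653/26; sellers receive Ps = 1653/26 − 16 = 1237/26.
New quantity: Q = 533 − 4(1653/26) = 3623/13.
Buyer burden = 1653/26 − 52.5 = 144/13; seller burden = 52.5 − 1237/26 = 64/13.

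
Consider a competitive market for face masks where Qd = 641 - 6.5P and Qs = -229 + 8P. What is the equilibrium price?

Set Qd = Qs: 641 - 6.5P = -229 + 8P.
870 = 14.5P, so P* = 60.
Q* = 641 − 6.5(60) = 251.

P* = 60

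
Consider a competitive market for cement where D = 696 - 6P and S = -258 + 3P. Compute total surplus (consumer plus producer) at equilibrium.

Total surplus = 900

Equilibrium: 696 - 6P = -258 + 3P gives P* = 106, Q* = 60.
Demand choke price: P = 116; supply starts at P = 86.
CS = ½(116 − 106)(60) = 300; PS = ½(106 − 86)(60) = 600.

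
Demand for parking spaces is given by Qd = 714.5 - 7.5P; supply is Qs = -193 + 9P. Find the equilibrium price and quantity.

P* = 55, Q* = 302

Set Qd = Qs: 714.5 - 7.5P = -193 + 9P.
907.5 = 16.5P, so P* = 55.
Q* = 714.5 − 7.5(55) = 302.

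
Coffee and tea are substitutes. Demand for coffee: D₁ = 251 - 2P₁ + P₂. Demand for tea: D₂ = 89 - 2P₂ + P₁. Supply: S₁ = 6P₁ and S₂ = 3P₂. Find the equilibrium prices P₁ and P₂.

Market 1: 251 - 2P₁ + P₂ = 6P₁ → 8P₁ - P₂ = 251.
Market 2: 5P₂ - P₁ = 89.
Eliminating P₂: 5×(1) + 1×(2) gives 39P₁ = 1344, so P₁ = 448/13.
Back-substitute into (2): P₂ = (89 + 1×448/13) / 5 = 321/13.

P₁ = 448/13, P₂ = 321/13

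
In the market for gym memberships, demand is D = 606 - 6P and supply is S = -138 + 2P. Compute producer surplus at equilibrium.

Producer surplus = 576

Equilibrium: 606 - 6P = -138 + 2P gives P* = 93, Q* = 48.
Supply starts at P = 69 (where S = 0).
PS = ½(93 − 69)(48) = 576.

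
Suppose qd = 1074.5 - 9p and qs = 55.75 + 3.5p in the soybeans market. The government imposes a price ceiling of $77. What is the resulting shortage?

Equilibrium price would be p* = 81.5, so the ceiling at 77 binds.
At p = 77: qd = 1074.5 − 9(77) = 381.5, qs = 55.75 + 3.5(77) = 325.25.
Shortage = 381.5 − 325.25 = 56.25.

Shortage = 56.25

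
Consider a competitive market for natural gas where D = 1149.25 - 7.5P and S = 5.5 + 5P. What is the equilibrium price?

Set D = S: 1149.25 - 7.5P = 5.5 + 5P.
1143.75 = 12.5P, so P* = 91.5.
Q* = 1149.25 − 7.5(91.5) = 463.

P* = 91.5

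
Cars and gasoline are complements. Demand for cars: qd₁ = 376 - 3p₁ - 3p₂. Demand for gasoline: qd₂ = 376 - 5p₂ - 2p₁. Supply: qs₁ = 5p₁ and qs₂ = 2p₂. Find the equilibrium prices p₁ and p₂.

p₁ = 30.08, p₂ = 45.12

Market 1: 376 - 3p₁ - 3p₂ = 5p₁ → 8p₁ + 3p₂ = 376.
Market 2: 7p₂ + 2p₁ = 376.
Eliminating p₂: 7×(1) − 3×(2) gives 50p₁ = 1504, so p₁ = 30.08.
Back-substitute into (2): p₂ = (376 − 2×30.08) / 7 = 45.12.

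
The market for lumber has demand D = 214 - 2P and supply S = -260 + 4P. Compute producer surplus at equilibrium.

Equilibrium: 214 - 2P = -260 + 4P gives P* = 79, Q* = 56.
Supply starts at P = 65 (where S = 0).
PS = ½(79 − 65)(56) = 392.

Producer surplus = 392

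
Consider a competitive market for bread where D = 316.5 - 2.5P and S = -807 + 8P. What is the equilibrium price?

Set D = S: 316.5 - 2.5P = -807 + 8P.
1123.5 = 10.5P, so P* = 107.
Q* = 316.5 − 2.5(107) = 49.

P* = 107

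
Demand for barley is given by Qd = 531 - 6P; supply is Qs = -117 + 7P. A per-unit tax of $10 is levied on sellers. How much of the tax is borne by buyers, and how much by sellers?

Buyers bear 70/13, sellers bear 60/13

Pre-tax equilibrium: P* = 648/13, Q* = 3015/13.
Tax on sellers shifts supply to Qs = -117 + 7(P − 10) = -187 + 7P.
531 - 6P = -187 + 7P gives buyer price Pb = 718/13; sellers receive Ps = 718/13 − 10 = 588/13.
New quantity: Q = 531 − 6(718/13) = 2595/13.
Buyer burden = 718/13 − 648/13 = 70/13; seller burden = 648/13 − 588/13 = 60/13.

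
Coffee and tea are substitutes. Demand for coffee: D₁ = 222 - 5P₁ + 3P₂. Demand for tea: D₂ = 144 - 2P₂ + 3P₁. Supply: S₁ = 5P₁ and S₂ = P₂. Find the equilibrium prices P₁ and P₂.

Market 1: 222 - 5P₁ + 3P₂ = 5P₁ → 10P₁ - 3P₂ = 222.
Market 2: 3P₂ - 3P₁ = 144.
Eliminating P₂: 3×(1) + 3×(2) gives 21P₁ = 1098, so P₁ = 366/7.
Back-substitute into (2): P₂ = (144 + 3×366/7) / 3 = 702/7.

P₁ = 366/7, P₂ = 702/7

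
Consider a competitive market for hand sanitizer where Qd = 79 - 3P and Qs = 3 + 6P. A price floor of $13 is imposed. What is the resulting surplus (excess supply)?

Equilibrium price would be P* = 76/9, so the floor at 13 binds.
At P = 13: Qd = 40, Qs = 81.
Surplus = 81 − 40 = 41.

Surplus = 41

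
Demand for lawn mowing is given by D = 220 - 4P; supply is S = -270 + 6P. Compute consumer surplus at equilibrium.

Equilibrium: 220 - 4P = -270 + 6P gives P* = 49, Q* = 24.
Demand choke price (D = 0): P = 55.
CS = ½(55 − 49)(24) = 72.

Consumer surplus = 72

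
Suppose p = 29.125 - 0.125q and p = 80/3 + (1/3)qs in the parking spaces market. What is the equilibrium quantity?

Set the two price expressions equal: 29.125 - 0.125q = 80/3 + (1/3)q.
59/24 = (11/24)q, so q* = 59/11.
p* = 29.125 − (0.125)(59/11) = 313/11.

q* = 59/11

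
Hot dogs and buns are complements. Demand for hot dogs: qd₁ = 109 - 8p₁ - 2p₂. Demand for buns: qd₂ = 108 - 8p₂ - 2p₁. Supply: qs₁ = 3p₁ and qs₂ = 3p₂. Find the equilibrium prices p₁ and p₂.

p₁ = 983/117, p₂ = 970/117

Market 1: 109 - 8p₁ - 2p₂ = 3p₁ → 11p₁ + 2p₂ = 109.
Market 2: 11p₂ + 2p₁ = 108.
Eliminating p₂: 11×(1) − 2×(2) gives 117p₁ = 983, so p₁ = 983/117.
Back-substitute into (2): p₂ = (108 − 2×983/117) / 11 = 970/117.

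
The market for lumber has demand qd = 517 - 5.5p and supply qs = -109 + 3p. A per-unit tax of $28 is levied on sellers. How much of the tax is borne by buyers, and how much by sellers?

Buyers bear 168/17, sellers bear 308/17

Pre-tax equilibrium: p* = 1252/17, q* = 1903/17.
Tax on sellers shifts supply to qs = -109 + 3(p − 28) = -193 + 3p.
517 - 5.5p = -193 + 3p gives buyer price pb = 1420/17; sellers receive ps = 1420/17 − 28 = 944/17.
New quantity: q = 517 − 5.5(1420/17) = 979/17.
Buyer burden = 1420/17 − 1252/17 = 168/17; seller burden = 1252/17 − 944/17 = 308/17.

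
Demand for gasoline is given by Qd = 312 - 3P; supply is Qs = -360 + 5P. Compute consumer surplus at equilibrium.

Consumer surplus = 600

Equilibrium: 312 - 3P = -360 + 5P gives P* = 84, Q* = 60.
Demand choke price (Qd = 0): P = 104.
CS = ½(104 − 84)(60) = 600.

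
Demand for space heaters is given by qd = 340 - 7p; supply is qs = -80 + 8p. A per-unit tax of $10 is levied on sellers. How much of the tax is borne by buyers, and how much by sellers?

Pre-tax equilibrium: p* = 28, q* = 144.
Tax on sellers shifts supply to qs = -80 + 8(p − 10) = -160 + 8p.
340 - 7p = -160 + 8p gives buyer price pb = 100/3; sellers receive ps = 100/3 − 10 = 70/3.
New quantity: q = 340 − 7(100/3) = 320/3.
Buyer burden = 100/3 − 28 = 16/3; seller burden = 28 − 70/3 = 14/3.

Buyers bear 16/3, sellers bear 14/3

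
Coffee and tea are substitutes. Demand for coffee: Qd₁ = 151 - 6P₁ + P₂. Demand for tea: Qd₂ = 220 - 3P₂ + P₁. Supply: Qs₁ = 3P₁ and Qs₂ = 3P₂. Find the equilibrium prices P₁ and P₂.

P₁ = 1126/53, P₂ = 2131/53

Market 1: 151 - 6P₁ + P₂ = 3P₁ → 9P₁ - P₂ = 151.
Market 2: 6P₂ - P₁ = 220.
Eliminating P₂: 6×(1) + 1×(2) gives 53P₁ = 1126, so P₁ = 1126/53.
Back-substitute into (2): P₂ = (220 + 1×1126/53) / 6 = 2131/53.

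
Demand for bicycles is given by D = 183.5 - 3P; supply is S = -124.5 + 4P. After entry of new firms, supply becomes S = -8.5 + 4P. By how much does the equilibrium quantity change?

ΔQ = 348/7

Original equilibrium: P* = 44, Q* = 51.5.
New equilibrium: 183.5 - 3P = -8.5 + 4P, so 192 = 7P and P' = 192/7; Q' = 183.5 − 3(192/7) = 1417/14.
Change in quantity: 1417/14 − 51.5 = 348/7.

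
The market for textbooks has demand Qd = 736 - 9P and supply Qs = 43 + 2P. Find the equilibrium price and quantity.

P* = 63, Q* = 169

Set Qd = Qs: 736 - 9P = 43 + 2P.
693 = 11P, so P* = 63.
Q* = 736 − 9(63) = 169.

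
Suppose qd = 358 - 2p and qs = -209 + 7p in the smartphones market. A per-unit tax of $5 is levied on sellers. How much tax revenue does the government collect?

Pre-tax equilibrium: p* = 63, q* = 232.
Tax on sellers shifts supply to qs = -209 + 7(p − 5) = -244 + 7p.
358 - 2p = -244 + 7p gives buyer price pb = 602/9; sellers receive ps = 602/9 − 5 = 557/9.
New quantity: q = 358 − 2(602/9) = 2018/9.
Revenue = 5 × 2018/9 = 10090/9.

Tax revenue = 10090/9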